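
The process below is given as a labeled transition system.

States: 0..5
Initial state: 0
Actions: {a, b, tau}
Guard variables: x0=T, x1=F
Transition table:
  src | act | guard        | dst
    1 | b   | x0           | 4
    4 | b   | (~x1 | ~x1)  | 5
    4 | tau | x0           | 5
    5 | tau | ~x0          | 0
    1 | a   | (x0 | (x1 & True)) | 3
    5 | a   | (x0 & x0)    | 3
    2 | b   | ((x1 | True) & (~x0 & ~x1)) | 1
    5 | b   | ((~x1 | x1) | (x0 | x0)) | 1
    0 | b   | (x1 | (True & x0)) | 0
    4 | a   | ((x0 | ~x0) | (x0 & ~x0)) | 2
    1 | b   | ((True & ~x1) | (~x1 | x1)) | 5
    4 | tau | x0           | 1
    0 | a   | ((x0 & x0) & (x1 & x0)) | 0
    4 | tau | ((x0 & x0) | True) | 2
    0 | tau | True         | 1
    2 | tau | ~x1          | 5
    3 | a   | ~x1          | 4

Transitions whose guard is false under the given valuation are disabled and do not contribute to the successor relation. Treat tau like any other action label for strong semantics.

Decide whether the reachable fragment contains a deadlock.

Reachable = {0,1,2,3,4,5}
  0: b→0  tau→1  [2 exit(s)]
  1: a→3  b→4  b→5  [3 exit(s)]
  2: tau→5  [1 exit(s)]
  3: a→4  [1 exit(s)]
  4: a→2  b→5  tau→1  tau→2  tau→5  [5 exit(s)]
  5: a→3  b→1  [2 exit(s)]

Answer: DEADLOCK-FREE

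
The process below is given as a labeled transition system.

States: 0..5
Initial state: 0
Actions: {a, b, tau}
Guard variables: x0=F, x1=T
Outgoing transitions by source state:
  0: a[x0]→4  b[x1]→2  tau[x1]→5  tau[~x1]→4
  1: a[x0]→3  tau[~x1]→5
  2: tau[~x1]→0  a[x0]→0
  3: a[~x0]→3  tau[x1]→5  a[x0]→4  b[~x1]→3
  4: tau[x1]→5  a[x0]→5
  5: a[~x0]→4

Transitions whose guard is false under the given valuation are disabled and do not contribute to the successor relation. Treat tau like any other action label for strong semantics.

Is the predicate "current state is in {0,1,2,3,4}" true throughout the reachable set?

Answer: INVARIANT VIOLATED at state 5

Analysis:
Inv-set: {0,1,2,3,4}
Reachable = {0,2,4,5}
  0: safe
  2: safe
  4: safe
  5: VIOLATES
witness against invariant: tau → 5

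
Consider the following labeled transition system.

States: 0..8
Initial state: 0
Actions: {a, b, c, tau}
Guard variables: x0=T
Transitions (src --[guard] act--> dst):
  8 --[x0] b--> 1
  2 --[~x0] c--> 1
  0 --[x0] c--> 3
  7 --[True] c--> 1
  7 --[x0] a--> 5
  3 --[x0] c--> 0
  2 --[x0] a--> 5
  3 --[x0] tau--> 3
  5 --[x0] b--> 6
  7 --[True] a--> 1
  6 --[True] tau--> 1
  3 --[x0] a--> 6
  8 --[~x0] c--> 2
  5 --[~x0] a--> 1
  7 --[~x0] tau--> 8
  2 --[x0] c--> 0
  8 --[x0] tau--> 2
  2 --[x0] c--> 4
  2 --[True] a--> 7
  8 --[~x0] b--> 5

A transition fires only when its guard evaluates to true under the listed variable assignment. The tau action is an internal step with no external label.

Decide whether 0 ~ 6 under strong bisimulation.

Bisimulation quotient by refinement:
  round 0: {{0,1,2,3,4,5,6,7,8}}
  round 1: {{0},{1,4},{2,7},{3},{5},{6},{8}}
  round 2: {{0},{1,4},{2},{3},{5},{6},{7},{8}}
stable after 3 split(s): 8 block(s)
class of 0: {0}; class of 6: {6}

Answer: NOT BISIMILAR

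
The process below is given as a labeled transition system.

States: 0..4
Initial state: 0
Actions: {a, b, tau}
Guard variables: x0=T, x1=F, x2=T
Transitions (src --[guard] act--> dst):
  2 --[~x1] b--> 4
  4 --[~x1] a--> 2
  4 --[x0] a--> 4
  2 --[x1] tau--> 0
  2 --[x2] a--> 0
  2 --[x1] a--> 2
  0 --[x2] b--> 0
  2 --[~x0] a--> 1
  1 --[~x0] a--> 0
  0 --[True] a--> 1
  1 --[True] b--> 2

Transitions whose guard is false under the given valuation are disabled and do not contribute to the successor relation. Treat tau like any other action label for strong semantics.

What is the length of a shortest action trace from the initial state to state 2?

Answer: 2

Trace:
BFS to 2:
  depth 0: {0}
  depth 1: {1}
  depth 2: {2}
2 enters at depth 2; path a·b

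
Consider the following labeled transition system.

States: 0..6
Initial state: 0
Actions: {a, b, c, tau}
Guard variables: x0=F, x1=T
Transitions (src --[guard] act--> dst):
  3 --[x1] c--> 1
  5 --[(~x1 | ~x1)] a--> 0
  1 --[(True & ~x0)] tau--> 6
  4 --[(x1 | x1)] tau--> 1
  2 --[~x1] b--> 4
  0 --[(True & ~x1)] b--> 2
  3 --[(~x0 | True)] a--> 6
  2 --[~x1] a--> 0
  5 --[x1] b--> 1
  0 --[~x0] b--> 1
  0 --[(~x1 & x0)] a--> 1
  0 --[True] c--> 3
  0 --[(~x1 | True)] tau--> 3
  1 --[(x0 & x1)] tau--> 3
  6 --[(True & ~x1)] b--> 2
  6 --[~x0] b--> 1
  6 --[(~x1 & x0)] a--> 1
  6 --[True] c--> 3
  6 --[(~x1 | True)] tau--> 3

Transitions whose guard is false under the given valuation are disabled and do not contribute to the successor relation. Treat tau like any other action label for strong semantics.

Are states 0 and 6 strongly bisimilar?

Compute ~ classes (split until stable):
  π0 = {{0,1,2,3,4,5,6}}
  π1 = {{0,6},{1,4},{2},{3},{5}}
  π2 = {{0,6},{1},{2},{3},{4},{5}}
6 equivalence class(es) (converged in 3)
0∈{0,6}, 6∈{0,6}

Answer: BISIMILAR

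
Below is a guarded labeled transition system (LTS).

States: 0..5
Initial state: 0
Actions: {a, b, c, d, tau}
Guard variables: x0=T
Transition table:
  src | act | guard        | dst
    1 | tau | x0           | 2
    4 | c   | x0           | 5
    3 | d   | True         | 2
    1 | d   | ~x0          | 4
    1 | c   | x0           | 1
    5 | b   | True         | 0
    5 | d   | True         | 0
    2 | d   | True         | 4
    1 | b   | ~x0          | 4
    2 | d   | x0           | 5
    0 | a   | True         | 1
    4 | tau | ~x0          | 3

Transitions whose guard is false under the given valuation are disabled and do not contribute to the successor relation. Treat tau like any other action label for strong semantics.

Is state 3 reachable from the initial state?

After dropping false guards: 9 live edges.
depth 0: {0}
depth 1: {1}  cumulative {0,1}
depth 2: {2}  cumulative {0,1,2}
depth 3: {4,5}  cumulative {0,1,2,4,5}
Reach set: {0,1,2,4,5}

Answer: UNREACHABLE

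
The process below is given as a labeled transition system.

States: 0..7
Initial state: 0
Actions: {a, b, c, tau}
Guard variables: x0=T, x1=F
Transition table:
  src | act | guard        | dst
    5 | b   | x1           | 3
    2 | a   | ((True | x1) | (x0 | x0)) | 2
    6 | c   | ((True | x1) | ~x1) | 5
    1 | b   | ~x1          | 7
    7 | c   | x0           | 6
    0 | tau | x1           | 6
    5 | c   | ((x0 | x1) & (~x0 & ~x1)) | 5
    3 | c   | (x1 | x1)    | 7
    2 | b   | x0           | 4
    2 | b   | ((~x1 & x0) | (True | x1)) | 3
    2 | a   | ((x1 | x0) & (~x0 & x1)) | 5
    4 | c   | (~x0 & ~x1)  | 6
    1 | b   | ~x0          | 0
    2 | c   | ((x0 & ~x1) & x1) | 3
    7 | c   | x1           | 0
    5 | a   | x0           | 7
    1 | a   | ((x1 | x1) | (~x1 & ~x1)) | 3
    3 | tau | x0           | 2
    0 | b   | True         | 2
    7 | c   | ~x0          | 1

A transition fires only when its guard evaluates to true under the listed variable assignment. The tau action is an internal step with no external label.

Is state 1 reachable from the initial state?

Answer: UNREACHABLE

Trace:
Guard filter leaves 10 enabled edge(s).
depth 0: {0}
depth 1: {2}  total {0,2}
depth 2: {3,4}  total {0,2,3,4}
Reach set: {0,2,3,4}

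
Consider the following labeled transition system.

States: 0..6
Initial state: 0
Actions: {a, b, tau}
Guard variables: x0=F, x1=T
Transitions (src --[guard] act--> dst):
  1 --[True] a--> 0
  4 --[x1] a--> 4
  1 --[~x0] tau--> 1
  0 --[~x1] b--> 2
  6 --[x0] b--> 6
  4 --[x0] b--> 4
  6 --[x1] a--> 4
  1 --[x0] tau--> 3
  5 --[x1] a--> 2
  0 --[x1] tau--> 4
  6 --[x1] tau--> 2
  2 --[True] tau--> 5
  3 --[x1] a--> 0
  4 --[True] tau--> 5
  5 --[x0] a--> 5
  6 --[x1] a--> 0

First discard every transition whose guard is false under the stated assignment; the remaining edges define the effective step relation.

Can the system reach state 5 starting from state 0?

After dropping false guards: 11 live edges.
L0 = {0}
L1 = {4}  total {0,4}
L2 = {5}  total {0,4,5}
L3 = {2}  total {0,2,4,5}
R = {0,2,4,5}
witness 5: tau·tau

Answer: REACHABLE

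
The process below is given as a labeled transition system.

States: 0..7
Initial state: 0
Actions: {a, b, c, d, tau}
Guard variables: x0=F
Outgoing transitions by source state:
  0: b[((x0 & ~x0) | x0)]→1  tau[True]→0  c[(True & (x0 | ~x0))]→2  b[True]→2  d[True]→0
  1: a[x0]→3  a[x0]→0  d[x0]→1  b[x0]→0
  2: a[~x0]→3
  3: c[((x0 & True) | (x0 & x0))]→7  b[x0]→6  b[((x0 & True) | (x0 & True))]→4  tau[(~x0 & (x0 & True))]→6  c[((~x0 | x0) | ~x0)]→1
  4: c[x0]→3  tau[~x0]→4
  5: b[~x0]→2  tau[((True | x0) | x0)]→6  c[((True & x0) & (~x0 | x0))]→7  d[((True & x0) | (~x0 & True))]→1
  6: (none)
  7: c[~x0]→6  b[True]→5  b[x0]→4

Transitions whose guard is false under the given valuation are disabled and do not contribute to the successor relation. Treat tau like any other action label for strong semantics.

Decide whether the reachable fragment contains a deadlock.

Reachable = {0,1,2,3}
  0: b→2  c→2  d→0  tau→0  [deg 4]
  1: ∅  [STUCK]
  2: a→3  [deg 1]
  3: c→1  [deg 1]
witness 1: c·a·c

Answer: DEADLOCK at state 1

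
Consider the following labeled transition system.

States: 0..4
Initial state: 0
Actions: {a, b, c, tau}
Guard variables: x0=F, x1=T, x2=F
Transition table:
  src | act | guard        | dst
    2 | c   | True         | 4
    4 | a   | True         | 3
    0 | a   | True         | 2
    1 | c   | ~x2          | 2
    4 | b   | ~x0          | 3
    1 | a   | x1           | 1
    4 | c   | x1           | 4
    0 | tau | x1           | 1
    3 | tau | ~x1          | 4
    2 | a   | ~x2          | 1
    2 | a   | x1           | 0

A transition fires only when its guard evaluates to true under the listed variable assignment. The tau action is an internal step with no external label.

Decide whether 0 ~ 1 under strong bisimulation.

Bisimulation quotient by refinement:
  π0 = {{0,1,2,3,4}}
  π1 = {{0},{1,2},{3},{4}}
  π2 = {{0},{1},{2},{3},{4}}
Fixed point at round 3; 5 class(es).
0∈{0}, 1∈{1}

Answer: NOT BISIMILAR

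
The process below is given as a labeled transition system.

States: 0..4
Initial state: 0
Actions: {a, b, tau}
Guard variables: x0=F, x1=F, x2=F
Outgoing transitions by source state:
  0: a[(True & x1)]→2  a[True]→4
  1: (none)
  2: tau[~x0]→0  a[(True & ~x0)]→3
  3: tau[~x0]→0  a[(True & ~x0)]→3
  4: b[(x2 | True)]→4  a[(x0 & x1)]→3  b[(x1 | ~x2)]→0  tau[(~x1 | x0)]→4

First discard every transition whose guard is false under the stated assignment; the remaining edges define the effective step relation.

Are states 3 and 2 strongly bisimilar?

Compute ~ classes (split until stable):
  π0 = {{0,1,2,3,4}}
  π1 = {{0},{1},{2,3},{4}}
4 equivalence class(es) (converged in 2)
class of 3: {2,3}; class of 2: {2,3}

Answer: BISIMILAR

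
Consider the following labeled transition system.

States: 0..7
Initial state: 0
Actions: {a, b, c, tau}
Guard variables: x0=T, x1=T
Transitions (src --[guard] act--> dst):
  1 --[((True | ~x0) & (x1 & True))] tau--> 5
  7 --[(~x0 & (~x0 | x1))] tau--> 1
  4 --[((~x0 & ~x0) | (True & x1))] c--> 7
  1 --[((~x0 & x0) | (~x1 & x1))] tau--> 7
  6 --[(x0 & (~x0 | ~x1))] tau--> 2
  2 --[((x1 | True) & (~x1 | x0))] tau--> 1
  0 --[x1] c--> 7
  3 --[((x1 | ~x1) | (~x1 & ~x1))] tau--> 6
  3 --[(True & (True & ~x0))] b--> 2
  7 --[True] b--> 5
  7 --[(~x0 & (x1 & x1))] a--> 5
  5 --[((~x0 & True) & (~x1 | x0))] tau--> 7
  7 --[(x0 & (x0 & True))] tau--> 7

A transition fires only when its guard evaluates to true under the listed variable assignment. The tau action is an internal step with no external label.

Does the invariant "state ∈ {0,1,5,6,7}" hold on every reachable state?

Answer: INVARIANT HOLDS

Working:
Inv-set: {0,1,5,6,7}
R = {0,5,7}
  0: safe
  5: safe
  7: safe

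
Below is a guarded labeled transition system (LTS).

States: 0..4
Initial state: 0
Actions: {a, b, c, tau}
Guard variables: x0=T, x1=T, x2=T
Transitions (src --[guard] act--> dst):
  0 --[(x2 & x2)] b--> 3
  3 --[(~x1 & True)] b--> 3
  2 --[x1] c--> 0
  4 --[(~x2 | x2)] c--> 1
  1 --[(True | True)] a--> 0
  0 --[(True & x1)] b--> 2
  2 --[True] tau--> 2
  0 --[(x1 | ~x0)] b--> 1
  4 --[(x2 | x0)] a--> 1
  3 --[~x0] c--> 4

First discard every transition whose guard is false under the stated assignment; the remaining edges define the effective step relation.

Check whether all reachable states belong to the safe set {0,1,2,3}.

Safe = {0,1,2,3}
Reachable = {0,1,2,3}
  0: ✓
  1: ✓
  2: ✓
  3: ✓

Answer: INVARIANT HOLDS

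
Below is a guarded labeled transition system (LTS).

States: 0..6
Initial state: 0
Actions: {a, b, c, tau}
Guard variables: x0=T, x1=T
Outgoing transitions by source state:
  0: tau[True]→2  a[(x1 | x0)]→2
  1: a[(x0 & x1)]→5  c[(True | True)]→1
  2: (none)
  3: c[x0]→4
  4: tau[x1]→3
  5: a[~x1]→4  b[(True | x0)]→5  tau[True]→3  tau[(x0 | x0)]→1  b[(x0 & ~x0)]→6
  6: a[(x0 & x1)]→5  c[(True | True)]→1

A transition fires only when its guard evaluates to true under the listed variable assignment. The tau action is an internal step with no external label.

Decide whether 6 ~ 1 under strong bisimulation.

Compute ~ classes (split until stable):
  round 0: {{0,1,2,3,4,5,6}}
  round 1: {{0},{1,6},{2},{3},{4},{5}}
Fixed point at round 2; 6 class(es).
class of 6: {1,6}; class of 1: {1,6}

Answer: BISIMILAR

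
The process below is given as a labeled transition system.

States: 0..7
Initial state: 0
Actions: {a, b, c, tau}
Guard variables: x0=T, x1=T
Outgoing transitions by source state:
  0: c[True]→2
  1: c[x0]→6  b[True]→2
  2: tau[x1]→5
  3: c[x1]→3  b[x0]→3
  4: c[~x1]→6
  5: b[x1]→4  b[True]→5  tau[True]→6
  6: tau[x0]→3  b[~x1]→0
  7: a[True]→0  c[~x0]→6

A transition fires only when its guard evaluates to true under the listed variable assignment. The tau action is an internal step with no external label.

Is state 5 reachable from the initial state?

After dropping false guards: 11 live edges.
L0 = {0}
L1 = {2}  cumulative {0,2}
L2 = {5}  cumulative {0,2,5}
L3 = {4,6}  cumulative {0,2,4,5,6}
L4 = {3}  cumulative {0,2,3,4,5,6}
R = {0,2,3,4,5,6}
trace reaching 5: c·tau

Answer: REACHABLE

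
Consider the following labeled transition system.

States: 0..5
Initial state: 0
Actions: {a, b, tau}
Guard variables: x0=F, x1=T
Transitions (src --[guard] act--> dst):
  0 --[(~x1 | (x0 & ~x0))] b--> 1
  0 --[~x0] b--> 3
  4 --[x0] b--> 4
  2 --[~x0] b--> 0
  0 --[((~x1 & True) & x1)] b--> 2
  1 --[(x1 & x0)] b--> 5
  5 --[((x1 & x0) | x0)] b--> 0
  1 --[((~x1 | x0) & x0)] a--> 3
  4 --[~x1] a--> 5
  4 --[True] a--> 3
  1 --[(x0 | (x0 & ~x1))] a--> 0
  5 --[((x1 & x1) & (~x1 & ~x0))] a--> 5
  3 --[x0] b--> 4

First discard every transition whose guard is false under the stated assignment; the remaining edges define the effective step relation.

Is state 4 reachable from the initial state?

Answer: UNREACHABLE

Trace:
After dropping false guards: 3 live edges.
L0 = {0}
L1 = {3}  total {0,3}
Reach set: {0,3}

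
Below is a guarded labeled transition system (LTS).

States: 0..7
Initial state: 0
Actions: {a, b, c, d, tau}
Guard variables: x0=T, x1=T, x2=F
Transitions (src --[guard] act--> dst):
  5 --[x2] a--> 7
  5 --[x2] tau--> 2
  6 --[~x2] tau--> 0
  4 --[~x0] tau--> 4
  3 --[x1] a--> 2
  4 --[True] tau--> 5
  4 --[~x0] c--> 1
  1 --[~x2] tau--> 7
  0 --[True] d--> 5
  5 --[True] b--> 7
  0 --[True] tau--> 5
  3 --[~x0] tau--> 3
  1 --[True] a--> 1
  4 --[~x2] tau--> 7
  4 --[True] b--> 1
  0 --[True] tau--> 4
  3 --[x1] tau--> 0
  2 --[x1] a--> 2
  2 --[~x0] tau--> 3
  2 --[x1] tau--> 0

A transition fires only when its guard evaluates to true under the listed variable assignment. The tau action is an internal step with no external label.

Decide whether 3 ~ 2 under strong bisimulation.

Answer: BISIMILAR

Trace:
Compute ~ classes (split until stable):
  P[0] = {{0,1,2,3,4,5,6,7}}
  P[1] = {{0},{1,2,3},{4},{5},{6},{7}}
  P[2] = {{0},{1},{2,3},{4},{5},{6},{7}}
Fixed point at round 3; 7 class(es).
3∈{2,3}, 2∈{2,3}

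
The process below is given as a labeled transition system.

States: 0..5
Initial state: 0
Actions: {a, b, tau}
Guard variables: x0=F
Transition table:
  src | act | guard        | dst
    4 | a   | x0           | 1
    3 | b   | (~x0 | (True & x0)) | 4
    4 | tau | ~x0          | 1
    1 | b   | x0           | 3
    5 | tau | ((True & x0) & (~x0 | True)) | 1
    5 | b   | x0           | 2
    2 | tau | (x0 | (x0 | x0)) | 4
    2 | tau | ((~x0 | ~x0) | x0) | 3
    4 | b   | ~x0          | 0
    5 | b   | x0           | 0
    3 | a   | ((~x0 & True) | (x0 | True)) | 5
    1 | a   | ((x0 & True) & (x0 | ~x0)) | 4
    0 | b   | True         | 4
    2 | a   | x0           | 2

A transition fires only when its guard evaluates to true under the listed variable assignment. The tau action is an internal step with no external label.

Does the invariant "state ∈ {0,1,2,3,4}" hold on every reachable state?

Allowed set {0,1,2,3,4}
Reach set: {0,1,4}
  0: ✓
  1: ✓
  4: ✓

Answer: INVARIANT HOLDS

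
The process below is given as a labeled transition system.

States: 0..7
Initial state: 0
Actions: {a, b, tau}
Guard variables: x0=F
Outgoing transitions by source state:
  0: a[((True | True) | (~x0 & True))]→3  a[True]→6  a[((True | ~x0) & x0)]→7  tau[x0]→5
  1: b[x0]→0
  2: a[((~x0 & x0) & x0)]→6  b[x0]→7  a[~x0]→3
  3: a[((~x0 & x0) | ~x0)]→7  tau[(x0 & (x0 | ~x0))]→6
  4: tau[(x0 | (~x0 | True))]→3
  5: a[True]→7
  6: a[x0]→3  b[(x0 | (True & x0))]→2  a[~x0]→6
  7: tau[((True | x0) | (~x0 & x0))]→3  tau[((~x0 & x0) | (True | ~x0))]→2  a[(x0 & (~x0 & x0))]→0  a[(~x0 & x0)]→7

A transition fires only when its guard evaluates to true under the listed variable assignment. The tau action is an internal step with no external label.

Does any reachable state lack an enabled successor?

Reach set: {0,2,3,6,7}
  0: a→3  a→6  [2 out]
  2: a→3  [1 out]
  3: a→7  [1 out]
  6: a→6  [1 out]
  7: tau→2  tau→3  [2 out]

Answer: DEADLOCK-FREE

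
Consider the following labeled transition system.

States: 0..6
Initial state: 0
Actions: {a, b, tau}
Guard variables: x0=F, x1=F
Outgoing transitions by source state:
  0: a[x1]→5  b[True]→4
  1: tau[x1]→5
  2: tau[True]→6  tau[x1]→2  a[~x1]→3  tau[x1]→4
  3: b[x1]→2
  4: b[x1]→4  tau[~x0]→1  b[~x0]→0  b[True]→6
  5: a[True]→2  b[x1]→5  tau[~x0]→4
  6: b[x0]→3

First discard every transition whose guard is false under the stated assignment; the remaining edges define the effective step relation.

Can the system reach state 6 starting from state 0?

Guard filter leaves 8 enabled edge(s).
Layer 0: {0}
Layer 1: {4}  cumulative {0,4}
Layer 2: {1,6}  cumulative {0,1,4,6}
Reachable = {0,1,4,6}
witness 6: b·b

Answer: REACHABLE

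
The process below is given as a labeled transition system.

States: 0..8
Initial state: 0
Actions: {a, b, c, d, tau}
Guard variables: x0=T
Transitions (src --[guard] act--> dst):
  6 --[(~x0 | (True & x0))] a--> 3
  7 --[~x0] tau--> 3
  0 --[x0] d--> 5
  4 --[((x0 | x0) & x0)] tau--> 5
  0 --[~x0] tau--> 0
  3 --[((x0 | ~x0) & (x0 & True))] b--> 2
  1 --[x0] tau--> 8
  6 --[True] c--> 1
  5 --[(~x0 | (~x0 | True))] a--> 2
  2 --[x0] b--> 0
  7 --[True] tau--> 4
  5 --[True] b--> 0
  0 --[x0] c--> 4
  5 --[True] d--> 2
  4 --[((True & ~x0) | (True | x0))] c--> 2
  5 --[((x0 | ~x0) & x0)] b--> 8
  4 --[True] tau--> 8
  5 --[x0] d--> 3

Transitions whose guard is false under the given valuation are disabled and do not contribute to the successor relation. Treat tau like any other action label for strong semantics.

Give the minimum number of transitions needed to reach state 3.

BFS to 3:
  Layer 0: {0}
  Layer 1: {4,5}
  Layer 2: {2,3,8}
3 enters at depth 2; path d·d

Answer: 2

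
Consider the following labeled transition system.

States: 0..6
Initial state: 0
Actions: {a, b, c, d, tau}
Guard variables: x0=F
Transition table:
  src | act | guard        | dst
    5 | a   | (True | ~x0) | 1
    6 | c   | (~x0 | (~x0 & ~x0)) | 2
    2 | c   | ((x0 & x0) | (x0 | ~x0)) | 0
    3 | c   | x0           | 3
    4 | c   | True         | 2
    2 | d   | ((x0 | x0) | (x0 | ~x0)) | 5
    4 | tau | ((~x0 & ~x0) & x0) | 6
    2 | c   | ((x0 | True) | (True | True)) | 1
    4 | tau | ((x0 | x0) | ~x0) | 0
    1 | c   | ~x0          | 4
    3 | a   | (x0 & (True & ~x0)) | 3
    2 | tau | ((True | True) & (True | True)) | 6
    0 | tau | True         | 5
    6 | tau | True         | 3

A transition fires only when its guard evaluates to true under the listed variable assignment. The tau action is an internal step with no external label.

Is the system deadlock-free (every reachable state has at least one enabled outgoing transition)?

Answer: DEADLOCK at state 3

Analysis:
R = {0,1,2,3,4,5,6}
  0: tau→5  [deg 1]
  1: c→4  [deg 1]
  2: c→0  c→1  d→5  tau→6  [deg 4]
  3: ∅  [STUCK]
  4: c→2  tau→0  [deg 2]
  5: a→1  [deg 1]
  6: c→2  tau→3  [deg 2]
trace reaching 3: tau·a·c·c·tau·tau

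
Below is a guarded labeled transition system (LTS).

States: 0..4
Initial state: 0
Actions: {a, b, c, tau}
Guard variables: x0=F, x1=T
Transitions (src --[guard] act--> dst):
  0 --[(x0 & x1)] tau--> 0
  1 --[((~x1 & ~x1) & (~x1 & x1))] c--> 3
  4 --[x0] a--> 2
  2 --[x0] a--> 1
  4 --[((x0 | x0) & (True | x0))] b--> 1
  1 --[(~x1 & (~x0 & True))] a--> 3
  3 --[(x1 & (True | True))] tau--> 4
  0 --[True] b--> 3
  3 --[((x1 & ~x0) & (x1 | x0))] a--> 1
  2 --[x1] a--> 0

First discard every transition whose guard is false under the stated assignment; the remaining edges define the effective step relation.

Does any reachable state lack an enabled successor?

Answer: DEADLOCK at state 1

Trace:
Reach set: {0,1,3,4}
  0: b→3  [1 out]
  1: ∅  [deadlock]
  3: a→1  tau→4  [2 out]
  4: ∅  [deadlock]
trace reaching 1: b·a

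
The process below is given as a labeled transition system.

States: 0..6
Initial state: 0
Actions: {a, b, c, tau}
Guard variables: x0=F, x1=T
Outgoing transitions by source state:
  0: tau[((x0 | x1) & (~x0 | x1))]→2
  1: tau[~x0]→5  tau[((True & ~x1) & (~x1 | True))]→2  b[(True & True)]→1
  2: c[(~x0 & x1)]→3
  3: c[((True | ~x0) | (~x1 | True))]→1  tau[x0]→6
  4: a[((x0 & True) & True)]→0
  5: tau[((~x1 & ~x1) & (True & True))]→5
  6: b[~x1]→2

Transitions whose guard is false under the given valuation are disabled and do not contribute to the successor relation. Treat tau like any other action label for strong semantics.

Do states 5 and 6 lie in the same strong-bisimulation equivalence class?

Compute ~ classes (split until stable):
  round 0: {{0,1,2,3,4,5,6}}
  round 1: {{0},{1},{2,3},{4,5,6}}
  round 2: {{0},{1},{2},{3},{4,5,6}}
Fixed point at round 3; 5 class(es).
class of 5: {4,5,6}; class of 6: {4,5,6}

Answer: BISIMILAR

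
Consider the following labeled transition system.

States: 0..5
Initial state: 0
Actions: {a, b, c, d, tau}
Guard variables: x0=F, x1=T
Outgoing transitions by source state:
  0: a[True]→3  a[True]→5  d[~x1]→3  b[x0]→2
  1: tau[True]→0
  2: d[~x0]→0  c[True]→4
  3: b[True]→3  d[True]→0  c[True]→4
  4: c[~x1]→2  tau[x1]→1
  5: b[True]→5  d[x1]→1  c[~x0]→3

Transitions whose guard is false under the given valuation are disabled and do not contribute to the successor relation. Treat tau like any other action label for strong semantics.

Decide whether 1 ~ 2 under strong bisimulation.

Answer: NOT BISIMILAR

Trace:
Compute ~ classes (split until stable):
  π0 = {{0,1,2,3,4,5}}
  π1 = {{0},{1,4},{2},{3,5}}
  π2 = {{0},{1},{2},{3},{4},{5}}
Fixed point at round 3; 6 class(es).
1∈{1}, 2∈{2}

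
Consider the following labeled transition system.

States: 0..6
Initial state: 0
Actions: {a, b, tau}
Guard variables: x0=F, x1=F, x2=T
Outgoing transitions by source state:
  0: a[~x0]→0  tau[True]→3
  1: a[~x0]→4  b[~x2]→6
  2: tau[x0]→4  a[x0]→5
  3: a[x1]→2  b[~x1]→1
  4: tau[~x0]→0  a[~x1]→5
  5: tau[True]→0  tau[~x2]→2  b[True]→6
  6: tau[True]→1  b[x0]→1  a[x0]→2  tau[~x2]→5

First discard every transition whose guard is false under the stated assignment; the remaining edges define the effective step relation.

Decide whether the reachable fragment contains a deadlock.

Answer: DEADLOCK-FREE

Trace:
Reachable = {0,1,3,4,5,6}
  0: a→0  tau→3  [2 out]
  1: a→4  [1 out]
  3: b→1  [1 out]
  4: a→5  tau→0  [2 out]
  5: b→6  tau→0  [2 out]
  6: tau→1  [1 out]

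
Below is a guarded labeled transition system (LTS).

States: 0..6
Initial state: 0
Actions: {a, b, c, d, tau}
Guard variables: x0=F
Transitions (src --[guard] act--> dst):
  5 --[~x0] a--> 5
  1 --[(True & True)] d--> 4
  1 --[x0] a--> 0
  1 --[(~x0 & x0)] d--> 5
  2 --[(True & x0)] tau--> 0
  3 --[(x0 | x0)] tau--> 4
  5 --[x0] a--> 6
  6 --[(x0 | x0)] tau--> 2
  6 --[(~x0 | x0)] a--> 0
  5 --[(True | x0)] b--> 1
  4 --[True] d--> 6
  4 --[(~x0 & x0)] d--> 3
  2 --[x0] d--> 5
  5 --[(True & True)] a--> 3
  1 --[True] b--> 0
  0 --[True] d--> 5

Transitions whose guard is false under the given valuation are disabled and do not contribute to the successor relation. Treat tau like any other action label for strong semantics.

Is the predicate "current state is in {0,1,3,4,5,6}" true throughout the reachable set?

Safe = {0,1,3,4,5,6}
Reach set: {0,1,3,4,5,6}
  0: ✓
  1: ✓
  3: ✓
  4: ✓
  5: ✓
  6: ✓

Answer: INVARIANT HOLDS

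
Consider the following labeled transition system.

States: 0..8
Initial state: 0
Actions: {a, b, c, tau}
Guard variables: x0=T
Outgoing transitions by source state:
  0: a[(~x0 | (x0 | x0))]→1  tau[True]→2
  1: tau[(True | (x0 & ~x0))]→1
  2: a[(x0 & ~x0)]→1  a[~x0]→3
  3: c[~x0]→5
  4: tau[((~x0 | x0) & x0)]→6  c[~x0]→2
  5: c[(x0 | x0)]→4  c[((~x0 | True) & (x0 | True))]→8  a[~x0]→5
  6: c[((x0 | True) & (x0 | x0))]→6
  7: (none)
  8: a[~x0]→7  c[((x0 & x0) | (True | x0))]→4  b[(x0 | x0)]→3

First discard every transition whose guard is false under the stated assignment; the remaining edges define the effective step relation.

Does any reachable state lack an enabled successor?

Answer: DEADLOCK at state 2

Working:
R = {0,1,2}
  0: a→1  tau→2  [deg 2]
  1: tau→1  [deg 1]
  2: ∅  [STUCK]
Path to 2: tau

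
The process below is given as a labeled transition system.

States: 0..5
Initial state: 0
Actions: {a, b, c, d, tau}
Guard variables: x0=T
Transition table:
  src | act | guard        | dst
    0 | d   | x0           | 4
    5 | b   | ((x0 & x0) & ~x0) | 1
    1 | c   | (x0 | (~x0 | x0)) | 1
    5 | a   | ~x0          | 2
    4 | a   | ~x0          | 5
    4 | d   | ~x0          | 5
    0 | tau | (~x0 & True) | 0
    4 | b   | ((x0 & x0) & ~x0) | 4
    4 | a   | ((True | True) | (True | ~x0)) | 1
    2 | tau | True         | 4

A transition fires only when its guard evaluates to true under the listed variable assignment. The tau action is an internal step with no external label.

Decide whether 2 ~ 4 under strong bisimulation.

Answer: NOT BISIMILAR

Working:
Compute ~ classes (split until stable):
  P[0] = {{0,1,2,3,4,5}}
  P[1] = {{0},{1},{2},{3,5},{4}}
5 equivalence class(es) (converged in 2)
2∈{2}, 4∈{4}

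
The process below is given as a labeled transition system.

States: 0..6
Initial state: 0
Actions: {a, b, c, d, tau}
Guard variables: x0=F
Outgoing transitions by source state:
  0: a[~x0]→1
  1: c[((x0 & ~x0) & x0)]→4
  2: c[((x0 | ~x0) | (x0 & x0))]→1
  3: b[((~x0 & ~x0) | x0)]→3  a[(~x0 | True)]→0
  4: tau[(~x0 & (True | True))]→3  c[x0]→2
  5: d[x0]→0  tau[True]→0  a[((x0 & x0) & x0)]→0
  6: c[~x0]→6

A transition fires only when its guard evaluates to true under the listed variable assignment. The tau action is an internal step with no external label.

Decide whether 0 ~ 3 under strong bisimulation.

Answer: NOT BISIMILAR

Analysis:
Bisimulation quotient by refinement:
  π0 = {{0,1,2,3,4,5,6}}
  π1 = {{0},{1},{2,6},{3},{4,5}}
  π2 = {{0},{1},{2},{3},{4},{5},{6}}
Fixed point at round 3; 7 class(es).
[0]={0}  [3]={3}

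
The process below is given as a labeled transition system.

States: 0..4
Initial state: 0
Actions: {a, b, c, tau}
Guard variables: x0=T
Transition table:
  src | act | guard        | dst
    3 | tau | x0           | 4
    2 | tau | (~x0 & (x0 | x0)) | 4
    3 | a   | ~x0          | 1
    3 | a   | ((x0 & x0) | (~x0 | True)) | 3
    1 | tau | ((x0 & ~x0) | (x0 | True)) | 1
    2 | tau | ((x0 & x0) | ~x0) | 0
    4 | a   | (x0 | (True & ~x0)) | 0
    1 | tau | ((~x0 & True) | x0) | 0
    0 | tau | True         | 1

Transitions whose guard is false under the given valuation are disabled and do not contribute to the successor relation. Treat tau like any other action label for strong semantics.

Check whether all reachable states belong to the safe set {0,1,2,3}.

Inv-set: {0,1,2,3}
Reachable = {0,1}
  0: ✓
  1: ✓

Answer: INVARIANT HOLDS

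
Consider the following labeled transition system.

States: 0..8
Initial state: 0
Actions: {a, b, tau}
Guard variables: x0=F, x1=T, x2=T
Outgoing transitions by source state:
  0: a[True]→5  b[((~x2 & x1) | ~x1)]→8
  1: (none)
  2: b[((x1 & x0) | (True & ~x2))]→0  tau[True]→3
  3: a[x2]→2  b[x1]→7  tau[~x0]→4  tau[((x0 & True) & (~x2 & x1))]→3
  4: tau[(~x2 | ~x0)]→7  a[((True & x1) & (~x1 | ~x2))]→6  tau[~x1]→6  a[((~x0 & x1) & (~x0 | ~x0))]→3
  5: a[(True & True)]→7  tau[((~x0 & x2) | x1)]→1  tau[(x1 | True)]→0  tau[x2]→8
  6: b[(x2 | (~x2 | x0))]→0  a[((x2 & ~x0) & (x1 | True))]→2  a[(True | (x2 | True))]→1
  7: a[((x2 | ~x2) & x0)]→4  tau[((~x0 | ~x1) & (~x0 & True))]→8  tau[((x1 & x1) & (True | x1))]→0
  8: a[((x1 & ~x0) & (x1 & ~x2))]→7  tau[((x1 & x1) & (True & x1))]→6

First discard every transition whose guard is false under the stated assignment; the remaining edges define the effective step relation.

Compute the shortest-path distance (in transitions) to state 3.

Layered search for 3:
  L0 = {0}
  L1 = {5}
  L2 = {1,7,8}
  L3 = {6}
  L4 = {2}
  L5 = {3}
first hit 3 at d=5 via a·tau·tau·a·tau

Answer: 5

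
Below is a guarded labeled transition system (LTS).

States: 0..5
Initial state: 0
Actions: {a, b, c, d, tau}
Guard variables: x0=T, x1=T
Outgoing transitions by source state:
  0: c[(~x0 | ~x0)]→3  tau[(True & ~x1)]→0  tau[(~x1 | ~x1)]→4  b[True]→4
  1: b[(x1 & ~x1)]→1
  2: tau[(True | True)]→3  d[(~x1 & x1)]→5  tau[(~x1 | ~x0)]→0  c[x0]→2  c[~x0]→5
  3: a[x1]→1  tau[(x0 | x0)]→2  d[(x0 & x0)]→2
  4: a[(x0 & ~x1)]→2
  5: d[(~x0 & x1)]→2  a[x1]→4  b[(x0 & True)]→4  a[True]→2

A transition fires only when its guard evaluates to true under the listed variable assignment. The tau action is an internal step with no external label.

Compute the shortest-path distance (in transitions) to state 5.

BFS to 5:
  L0 = {0}
  L1 = {4}
5 never appears.

Answer: UNREACHABLE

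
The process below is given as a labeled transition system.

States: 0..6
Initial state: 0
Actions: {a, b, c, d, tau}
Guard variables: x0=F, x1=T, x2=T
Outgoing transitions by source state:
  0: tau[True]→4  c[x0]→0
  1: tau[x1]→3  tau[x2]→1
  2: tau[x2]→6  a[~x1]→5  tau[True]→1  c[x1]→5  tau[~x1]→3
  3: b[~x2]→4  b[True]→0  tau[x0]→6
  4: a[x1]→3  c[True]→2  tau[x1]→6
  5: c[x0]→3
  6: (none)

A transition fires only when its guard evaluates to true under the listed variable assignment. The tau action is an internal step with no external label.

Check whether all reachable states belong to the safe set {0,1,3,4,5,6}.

Safe = {0,1,3,4,5,6}
Reachable = {0,1,2,3,4,5,6}
  0: ok
  1: ok
  2: VIOLATES
  3: ok
  4: ok
  5: ok
  6: ok
counterexample path to 2: tau·c

Answer: INVARIANT VIOLATED at state 2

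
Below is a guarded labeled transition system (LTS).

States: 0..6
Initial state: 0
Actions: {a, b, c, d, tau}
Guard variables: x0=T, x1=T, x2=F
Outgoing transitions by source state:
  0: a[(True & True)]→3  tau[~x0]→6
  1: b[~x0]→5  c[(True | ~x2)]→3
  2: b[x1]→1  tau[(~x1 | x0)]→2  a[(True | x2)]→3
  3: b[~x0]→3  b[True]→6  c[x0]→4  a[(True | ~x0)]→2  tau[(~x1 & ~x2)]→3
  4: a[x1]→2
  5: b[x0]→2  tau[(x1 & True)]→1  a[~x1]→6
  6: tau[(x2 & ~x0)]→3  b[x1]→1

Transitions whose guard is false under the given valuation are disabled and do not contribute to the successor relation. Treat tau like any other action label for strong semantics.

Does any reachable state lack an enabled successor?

Answer: DEADLOCK-FREE

Trace:
R = {0,1,2,3,4,6}
  0: a→3  [deg 1]
  1: c→3  [deg 1]
  2: a→3  b→1  tau→2  [deg 3]
  3: a→2  b→6  c→4  [deg 3]
  4: a→2  [deg 1]
  6: b→1  [deg 1]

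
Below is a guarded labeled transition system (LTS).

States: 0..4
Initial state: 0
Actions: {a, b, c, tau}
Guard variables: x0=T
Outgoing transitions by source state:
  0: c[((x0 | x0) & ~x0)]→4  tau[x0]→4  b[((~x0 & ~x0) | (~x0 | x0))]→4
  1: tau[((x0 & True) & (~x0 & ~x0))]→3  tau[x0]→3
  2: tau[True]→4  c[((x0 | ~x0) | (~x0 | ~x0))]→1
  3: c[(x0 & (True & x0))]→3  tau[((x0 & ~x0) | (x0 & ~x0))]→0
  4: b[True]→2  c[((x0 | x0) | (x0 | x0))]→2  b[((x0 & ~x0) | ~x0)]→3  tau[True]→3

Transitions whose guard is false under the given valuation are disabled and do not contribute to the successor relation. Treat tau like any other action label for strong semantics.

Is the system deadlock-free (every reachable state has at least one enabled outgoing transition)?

Reach set: {0,1,2,3,4}
  0: b→4  tau→4  [2 out]
  1: tau→3  [1 out]
  2: c→1  tau→4  [2 out]
  3: c→3  [1 out]
  4: b→2  c→2  tau→3  [3 out]

Answer: DEADLOCK-FREE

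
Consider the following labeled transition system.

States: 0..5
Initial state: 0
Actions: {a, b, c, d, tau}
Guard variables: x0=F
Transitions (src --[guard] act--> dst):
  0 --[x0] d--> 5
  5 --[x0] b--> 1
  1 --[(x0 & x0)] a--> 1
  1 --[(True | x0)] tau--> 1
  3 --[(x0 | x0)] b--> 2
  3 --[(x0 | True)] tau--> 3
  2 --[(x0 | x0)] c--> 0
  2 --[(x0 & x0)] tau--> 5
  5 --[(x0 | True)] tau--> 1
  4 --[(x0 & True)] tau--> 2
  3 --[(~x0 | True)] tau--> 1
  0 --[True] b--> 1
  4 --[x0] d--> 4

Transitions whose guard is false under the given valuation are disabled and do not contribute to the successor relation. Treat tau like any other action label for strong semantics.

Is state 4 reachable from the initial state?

Answer: UNREACHABLE

Trace:
Guard filter leaves 5 enabled edge(s).
L0 = {0}
L1 = {1}  now seen {0,1}
Reachable = {0,1}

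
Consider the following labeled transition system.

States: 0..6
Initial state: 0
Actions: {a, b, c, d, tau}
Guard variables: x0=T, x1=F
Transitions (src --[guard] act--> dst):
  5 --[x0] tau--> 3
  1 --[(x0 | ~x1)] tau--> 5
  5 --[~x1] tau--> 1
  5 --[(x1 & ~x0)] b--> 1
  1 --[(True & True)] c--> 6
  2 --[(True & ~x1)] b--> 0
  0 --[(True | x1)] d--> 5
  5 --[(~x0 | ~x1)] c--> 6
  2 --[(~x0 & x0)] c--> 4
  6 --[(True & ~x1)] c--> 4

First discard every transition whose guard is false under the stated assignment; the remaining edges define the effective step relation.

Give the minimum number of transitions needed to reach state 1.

Layered search for 1:
  Layer 0: {0}
  Layer 1: {5}
  Layer 2: {1,3,6}
1 enters at depth 2; path d·tau

Answer: 2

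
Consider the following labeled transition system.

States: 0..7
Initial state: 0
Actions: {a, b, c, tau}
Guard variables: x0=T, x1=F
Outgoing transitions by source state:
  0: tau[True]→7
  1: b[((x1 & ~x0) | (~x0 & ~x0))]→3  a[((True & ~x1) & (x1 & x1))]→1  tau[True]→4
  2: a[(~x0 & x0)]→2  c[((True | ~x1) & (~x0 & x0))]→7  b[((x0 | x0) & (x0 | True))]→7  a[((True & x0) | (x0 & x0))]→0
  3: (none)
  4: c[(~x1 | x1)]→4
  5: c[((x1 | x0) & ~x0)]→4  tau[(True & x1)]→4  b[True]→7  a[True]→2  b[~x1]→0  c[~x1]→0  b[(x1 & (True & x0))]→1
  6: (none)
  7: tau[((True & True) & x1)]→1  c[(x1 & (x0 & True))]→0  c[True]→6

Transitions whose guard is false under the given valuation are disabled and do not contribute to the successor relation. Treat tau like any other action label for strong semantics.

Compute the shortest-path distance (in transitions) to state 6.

Layered search for 6:
  depth 0: {0}
  depth 1: {7}
  depth 2: {6}
first hit 6 at d=2 via tau·c

Answer: 2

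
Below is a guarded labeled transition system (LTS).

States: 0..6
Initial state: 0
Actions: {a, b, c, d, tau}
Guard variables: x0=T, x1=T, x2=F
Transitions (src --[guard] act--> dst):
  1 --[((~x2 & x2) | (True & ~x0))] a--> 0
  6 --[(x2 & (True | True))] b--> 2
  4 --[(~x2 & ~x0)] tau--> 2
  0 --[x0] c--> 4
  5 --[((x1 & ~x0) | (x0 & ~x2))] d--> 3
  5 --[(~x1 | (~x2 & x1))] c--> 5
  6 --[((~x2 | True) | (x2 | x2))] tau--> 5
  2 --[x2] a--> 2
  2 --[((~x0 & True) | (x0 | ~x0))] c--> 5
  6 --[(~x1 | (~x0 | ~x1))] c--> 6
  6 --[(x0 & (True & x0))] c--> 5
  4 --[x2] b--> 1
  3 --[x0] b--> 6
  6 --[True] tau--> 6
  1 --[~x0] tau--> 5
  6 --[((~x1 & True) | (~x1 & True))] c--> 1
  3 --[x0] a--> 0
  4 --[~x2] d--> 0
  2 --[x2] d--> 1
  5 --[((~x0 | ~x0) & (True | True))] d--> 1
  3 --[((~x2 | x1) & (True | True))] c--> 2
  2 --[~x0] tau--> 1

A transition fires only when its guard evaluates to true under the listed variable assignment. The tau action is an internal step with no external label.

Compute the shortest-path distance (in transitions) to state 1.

Answer: UNREACHABLE

Analysis:
Breadth-first toward 1:
  Layer 0: {0}
  Layer 1: {4}
1 never appears.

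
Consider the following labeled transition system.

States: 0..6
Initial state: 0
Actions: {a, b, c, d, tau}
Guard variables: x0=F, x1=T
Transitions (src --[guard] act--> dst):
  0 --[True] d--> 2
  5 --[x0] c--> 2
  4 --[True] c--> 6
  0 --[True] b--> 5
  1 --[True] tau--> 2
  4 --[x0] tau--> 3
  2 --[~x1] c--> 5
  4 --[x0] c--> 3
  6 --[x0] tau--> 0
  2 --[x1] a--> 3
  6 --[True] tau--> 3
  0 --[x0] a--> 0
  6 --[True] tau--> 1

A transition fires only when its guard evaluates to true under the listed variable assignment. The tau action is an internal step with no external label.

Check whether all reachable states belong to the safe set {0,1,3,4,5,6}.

Inv-set: {0,1,3,4,5,6}
R = {0,2,3,5}
  0: ✓
  2: VIOLATES
  3: ✓
  5: ✓
counterexample path to 2: d

Answer: INVARIANT VIOLATED at state 2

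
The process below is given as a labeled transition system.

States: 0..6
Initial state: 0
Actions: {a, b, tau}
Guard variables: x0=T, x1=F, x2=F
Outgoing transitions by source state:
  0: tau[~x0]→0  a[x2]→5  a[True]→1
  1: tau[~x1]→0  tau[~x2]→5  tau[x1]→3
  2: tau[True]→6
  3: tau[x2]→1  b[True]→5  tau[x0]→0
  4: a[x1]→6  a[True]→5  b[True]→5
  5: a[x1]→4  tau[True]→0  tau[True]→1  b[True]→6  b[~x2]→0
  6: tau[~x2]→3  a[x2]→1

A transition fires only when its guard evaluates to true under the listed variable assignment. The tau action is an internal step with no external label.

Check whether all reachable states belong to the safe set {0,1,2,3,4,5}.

Answer: INVARIANT VIOLATED at state 6

Analysis:
Allowed set {0,1,2,3,4,5}
Reach set: {0,1,3,5,6}
  0: ok
  1: ok
  3: ok
  5: ok
  6: VIOLATES
witness against invariant: a·tau·b → 6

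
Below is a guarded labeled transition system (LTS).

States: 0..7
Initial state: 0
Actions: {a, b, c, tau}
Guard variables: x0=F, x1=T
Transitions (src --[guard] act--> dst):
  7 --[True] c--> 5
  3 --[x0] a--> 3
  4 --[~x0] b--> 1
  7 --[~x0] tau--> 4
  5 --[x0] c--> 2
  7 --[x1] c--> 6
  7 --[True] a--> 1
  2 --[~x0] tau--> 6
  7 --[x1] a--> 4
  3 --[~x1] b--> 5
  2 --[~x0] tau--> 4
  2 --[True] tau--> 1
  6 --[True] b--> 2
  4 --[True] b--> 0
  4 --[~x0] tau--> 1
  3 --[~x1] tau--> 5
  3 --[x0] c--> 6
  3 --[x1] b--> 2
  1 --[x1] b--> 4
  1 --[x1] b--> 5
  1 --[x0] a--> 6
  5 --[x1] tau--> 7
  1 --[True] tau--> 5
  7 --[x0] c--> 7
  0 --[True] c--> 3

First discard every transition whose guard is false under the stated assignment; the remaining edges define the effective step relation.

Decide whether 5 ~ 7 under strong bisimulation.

Answer: NOT BISIMILAR

Analysis:
Bisimulation quotient by refinement:
  P[0] = {{0,1,2,3,4,5,6,7}}
  P[1] = {{0},{1,4},{2,5},{3,6},{7}}
  P[2] = {{0},{1},{2},{3,6},{4},{5},{7}}
stable after 3 split(s): 7 block(s)
[5]={5}  [7]={7}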